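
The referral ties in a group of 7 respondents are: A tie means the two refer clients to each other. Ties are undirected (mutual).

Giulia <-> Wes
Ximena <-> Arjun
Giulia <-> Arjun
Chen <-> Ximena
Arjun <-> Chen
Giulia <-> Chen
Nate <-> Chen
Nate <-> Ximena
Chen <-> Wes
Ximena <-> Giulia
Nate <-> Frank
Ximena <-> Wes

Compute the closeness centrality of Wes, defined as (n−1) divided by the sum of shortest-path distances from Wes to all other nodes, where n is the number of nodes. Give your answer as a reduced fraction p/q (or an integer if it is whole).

3/5

Distances from Wes: Arjun:2, Chen:1, Frank:3, Giulia:1, Nate:2, Ximena:1. Sum = 10.
n = 7, so closeness = 6/10 = 3/5.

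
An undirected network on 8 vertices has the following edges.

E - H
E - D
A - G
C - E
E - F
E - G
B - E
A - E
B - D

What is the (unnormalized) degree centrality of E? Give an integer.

E is directly tied to A, B, C, D, F, G, and H. That is 7 neighbors, so the degree of E is 7.

7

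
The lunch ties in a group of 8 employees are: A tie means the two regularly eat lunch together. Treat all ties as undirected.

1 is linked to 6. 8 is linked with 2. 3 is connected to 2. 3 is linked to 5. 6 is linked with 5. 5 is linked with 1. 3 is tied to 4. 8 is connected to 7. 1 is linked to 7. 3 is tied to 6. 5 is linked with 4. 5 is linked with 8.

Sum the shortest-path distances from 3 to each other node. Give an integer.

Distances from 3: 1:2, 2:1, 4:1, 5:1, 6:1, 7:3, 8:2.
Sum = 2 + 1 + 1 + 1 + 1 + 3 + 2 = 11.

11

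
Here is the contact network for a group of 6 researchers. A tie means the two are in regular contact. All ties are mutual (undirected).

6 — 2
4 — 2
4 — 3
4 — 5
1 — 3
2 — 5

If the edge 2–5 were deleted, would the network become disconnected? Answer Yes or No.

Even without that edge, 2 still reaches 5 via 2 – 4 – 5, so the network stays connected. Not a bridge.

No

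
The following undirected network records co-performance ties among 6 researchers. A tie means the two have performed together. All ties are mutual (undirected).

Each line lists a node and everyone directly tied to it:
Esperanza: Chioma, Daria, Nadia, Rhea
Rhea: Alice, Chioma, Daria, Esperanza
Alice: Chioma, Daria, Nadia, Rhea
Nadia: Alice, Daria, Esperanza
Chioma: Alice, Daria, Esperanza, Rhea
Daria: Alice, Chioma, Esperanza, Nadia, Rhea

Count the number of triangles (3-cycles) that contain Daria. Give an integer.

7

Daria's neighbors: Alice, Chioma, Esperanza, Nadia, and Rhea.
Neighbor pairs that are themselves tied: Daria–Alice–Chioma; Daria–Alice–Nadia; Daria–Alice–Rhea; Daria–Chioma–Esperanza; Daria–Chioma–Rhea; Daria–Esperanza–Nadia; Daria–Esperanza–Rhea. Each forms one triangle with Daria, for 7 in total.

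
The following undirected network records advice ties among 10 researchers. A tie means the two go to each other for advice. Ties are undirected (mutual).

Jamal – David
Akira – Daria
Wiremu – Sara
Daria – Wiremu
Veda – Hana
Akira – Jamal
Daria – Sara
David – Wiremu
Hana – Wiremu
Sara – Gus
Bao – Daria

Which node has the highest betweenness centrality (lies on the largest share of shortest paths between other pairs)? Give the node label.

Unnormalized betweenness of each node: Akira:3, Bao:0, Daria:14, David:4, Gus:0, Hana:8, Jamal:1, Sara:8, Veda:0, Wiremu:19.
Wiremu has the largest value, 19, making it the main broker — the node through which the most shortest paths run.

Wiremu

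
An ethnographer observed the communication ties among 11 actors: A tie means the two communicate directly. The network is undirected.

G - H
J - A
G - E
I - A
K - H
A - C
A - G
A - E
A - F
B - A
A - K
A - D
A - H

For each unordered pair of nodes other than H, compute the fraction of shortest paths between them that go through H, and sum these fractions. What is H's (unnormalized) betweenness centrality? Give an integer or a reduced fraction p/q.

Pairs whose geodesics pass through H — G–K: 1/2.
All other pairs contribute 0.
Summing the contributions gives betweenness(H) = 1/2.

1/2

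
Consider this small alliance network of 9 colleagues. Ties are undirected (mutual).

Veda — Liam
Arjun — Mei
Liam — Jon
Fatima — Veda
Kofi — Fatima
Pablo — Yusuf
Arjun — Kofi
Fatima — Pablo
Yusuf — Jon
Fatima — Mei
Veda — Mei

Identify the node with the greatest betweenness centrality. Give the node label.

Unnormalized betweenness of each node: Arjun:1/2, Fatima:23/2, Jon:2, Kofi:3/2, Liam:9/2, Mei:9/2, Pablo:11/2, Veda:15/2, Yusuf:5/2.
Fatima has the largest value, 23/2, making it the main broker — the node through which the most shortest paths run.

Fatima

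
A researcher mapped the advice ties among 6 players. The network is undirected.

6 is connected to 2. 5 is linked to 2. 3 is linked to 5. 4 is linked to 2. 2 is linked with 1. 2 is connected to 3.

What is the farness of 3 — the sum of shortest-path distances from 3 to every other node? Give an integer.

8

Distances from 3: 1:2, 2:1, 4:2, 5:1, 6:2.
Sum = 2 + 1 + 2 + 1 + 2 = 8.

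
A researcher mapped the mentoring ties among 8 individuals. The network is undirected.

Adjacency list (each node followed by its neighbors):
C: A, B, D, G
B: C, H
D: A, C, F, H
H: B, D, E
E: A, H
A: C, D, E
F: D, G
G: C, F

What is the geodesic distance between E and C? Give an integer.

2

One shortest route is E – A – C, which uses 2 edges, and E and C are not directly tied, so nothing shorter exists. So d(E,C) = 2.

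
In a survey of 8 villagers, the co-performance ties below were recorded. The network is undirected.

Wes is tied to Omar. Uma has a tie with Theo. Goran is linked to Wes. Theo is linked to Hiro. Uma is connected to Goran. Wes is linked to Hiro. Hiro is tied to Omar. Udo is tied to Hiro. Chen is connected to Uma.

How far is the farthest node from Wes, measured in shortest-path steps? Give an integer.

Distances from Wes: Chen:3, Goran:1, Hiro:1, Omar:1, Theo:2, Udo:2, Uma:2.
The largest is 3 (to Chen), so the eccentricity of Wes is 3.

3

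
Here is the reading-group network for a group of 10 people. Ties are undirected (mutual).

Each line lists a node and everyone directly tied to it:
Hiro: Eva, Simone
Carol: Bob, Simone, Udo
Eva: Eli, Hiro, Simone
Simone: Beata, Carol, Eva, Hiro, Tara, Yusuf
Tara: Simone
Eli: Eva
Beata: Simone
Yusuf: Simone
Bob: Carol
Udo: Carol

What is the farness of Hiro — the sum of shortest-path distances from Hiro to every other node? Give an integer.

18

Distances from Hiro: Beata:2, Bob:3, Carol:2, Eli:2, Eva:1, Simone:1, Tara:2, Udo:3, Yusuf:2.
Sum = 2 + 3 + 2 + 2 + 1 + 1 + 2 + 3 + 2 = 18.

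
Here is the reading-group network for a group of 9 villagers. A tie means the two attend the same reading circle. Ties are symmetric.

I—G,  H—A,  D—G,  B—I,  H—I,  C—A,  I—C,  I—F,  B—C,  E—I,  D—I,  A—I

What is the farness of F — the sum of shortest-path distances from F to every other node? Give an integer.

15

Distances from F: A:2, B:2, C:2, D:2, E:2, G:2, H:2, I:1.
Sum = 2 + 2 + 2 + 2 + 2 + 2 + 2 + 1 = 15.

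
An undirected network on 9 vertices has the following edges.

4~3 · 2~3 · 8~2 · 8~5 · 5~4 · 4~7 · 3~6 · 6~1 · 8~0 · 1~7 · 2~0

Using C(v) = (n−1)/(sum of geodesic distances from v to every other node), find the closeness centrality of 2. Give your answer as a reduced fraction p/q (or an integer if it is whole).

8/15

Distances from 2: 0:1, 1:3, 3:1, 4:2, 5:2, 6:2, 7:3, 8:1. Sum = 15.
n = 9, so closeness = 8/15.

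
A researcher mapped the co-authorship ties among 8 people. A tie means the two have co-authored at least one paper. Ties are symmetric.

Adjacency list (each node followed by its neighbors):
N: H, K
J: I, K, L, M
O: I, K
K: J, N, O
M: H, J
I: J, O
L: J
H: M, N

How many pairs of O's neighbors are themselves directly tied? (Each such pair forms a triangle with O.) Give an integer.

O's neighbors are I and K, but none of them are tied to each other, so no triangle contains O.

0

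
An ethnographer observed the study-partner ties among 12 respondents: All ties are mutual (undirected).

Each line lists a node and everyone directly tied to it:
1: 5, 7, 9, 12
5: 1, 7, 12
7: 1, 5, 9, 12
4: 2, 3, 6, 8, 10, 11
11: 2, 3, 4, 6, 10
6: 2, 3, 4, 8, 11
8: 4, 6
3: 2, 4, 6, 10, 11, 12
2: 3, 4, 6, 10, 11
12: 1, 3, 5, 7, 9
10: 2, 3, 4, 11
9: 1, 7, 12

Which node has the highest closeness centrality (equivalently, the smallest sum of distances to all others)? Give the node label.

3

Farness (sum of distances to all others) for each node — 1:25, 2:21, 3:16, 4:20, 5:26, 6:21, 7:25, 8:29, 9:26, 10:22, 11:21, 12:18.
The smallest farness is 16, for 3, so 3 has the highest closeness.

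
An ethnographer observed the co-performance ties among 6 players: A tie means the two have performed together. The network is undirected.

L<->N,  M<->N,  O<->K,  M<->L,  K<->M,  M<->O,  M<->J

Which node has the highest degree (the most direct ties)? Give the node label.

M

Degrees — J:1, K:2, L:2, M:5, N:2, O:2.
The maximum is 5, attained only by M.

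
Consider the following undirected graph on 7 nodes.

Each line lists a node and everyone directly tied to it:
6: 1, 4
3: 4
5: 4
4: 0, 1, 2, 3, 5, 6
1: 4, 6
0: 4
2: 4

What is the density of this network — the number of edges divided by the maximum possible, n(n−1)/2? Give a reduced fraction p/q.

1/3

There are 7 edges and 7 nodes, so the maximum possible is C(7,2) = 21.
Density = 7/21 = 1/3.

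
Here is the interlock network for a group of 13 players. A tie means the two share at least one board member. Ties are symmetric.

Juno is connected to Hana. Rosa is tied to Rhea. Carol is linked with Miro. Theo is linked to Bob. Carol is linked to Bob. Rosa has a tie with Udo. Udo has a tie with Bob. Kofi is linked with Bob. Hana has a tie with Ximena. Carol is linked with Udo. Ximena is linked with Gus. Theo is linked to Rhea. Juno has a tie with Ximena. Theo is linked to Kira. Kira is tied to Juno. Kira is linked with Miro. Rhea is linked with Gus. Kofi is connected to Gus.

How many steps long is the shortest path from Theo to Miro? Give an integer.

2

One shortest route is Theo – Kira – Miro, which uses 2 edges, and Theo and Miro are not directly tied, so nothing shorter exists. So d(Theo,Miro) = 2.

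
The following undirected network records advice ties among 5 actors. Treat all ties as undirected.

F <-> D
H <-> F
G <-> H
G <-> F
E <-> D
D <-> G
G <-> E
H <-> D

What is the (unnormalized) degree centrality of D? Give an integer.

4

D is directly tied to E, F, G, and H. That is 4 neighbors, so the degree of D is 4.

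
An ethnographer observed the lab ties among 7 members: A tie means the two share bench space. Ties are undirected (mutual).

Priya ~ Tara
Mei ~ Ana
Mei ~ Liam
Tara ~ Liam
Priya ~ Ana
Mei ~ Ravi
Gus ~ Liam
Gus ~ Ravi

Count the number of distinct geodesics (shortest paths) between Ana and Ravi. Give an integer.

The shortest distance is 2, and the only length-2 path is Ana–Mei–Ravi. So there is exactly 1 shortest path.

1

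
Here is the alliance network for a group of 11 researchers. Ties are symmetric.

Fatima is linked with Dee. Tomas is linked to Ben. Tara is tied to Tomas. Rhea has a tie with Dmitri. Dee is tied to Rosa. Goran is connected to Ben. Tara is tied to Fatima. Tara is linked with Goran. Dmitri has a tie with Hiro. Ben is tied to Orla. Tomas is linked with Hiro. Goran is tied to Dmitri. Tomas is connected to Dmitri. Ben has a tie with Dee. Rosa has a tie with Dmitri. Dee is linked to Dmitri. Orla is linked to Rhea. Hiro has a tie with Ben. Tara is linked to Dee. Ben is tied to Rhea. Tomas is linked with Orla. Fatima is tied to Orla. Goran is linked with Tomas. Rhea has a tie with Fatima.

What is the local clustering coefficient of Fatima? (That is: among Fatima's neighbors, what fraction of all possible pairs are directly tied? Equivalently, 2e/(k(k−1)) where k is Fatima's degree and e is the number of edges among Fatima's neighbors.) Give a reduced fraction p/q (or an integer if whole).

Fatima's neighbors: Dee, Orla, Rhea, and Tara (k = 4).
Possible neighbor pairs: C(4,2) = 6. Edges among them: Dee–Tara, Orla–Rhea → e = 2.
Clustering(Fatima) = 2/6 = 1/3.

1/3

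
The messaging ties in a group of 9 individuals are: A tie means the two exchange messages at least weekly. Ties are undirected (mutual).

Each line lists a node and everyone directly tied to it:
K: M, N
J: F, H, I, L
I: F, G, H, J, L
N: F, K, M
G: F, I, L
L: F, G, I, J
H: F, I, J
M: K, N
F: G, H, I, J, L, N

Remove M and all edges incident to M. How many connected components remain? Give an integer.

1

M's neighbors (K and N) remain reachable from one another through other ties, so the rest of the network stays in one piece.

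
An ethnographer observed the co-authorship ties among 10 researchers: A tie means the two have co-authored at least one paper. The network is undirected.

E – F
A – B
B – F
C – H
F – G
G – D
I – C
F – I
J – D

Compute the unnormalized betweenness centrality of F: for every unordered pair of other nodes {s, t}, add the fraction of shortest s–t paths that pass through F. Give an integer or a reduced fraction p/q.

29

Pairs whose geodesics pass through F — D–H: 1; D–C: 1; D–E: 1; D–A: 1; D–I: 1; D–B: 1; H–G: 1; H–E: 1; H–J: 1; H–A: 1; H–B: 1; C–G: 1; C–E: 1; C–J: 1 … (+15 more pairs).
All other pairs contribute 0.
Summing the contributions gives betweenness(F) = 29.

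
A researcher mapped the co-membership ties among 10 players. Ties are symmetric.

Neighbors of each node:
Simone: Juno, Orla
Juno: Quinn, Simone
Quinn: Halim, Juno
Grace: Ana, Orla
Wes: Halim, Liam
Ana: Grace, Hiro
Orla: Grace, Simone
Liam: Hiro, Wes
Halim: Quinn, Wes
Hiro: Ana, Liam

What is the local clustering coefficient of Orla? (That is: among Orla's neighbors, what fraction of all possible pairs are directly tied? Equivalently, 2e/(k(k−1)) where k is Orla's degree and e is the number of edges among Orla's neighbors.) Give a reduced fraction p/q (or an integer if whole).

0

Orla's neighbors: Grace and Simone (k = 2).
Possible neighbor pairs: C(2,2) = 1. Edges among them: none → e = 0.
Clustering(Orla) = 0/1.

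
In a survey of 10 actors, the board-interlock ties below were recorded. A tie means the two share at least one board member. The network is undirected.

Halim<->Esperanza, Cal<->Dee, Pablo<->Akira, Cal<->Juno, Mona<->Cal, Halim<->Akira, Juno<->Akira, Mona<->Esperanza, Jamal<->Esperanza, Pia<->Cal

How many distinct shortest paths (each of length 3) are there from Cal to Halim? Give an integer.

2

The shortest distance is 3. The length-3 paths are: Cal–Juno–Akira–Halim; Cal–Mona–Esperanza–Halim.
That gives 2 distinct shortest paths.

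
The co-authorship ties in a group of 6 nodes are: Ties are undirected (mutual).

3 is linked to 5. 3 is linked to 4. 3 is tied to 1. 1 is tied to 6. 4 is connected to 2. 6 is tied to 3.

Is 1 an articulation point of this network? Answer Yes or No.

Even without 1, every remaining node can still reach every other (the residual graph is connected), so 1 is not a cut vertex.

No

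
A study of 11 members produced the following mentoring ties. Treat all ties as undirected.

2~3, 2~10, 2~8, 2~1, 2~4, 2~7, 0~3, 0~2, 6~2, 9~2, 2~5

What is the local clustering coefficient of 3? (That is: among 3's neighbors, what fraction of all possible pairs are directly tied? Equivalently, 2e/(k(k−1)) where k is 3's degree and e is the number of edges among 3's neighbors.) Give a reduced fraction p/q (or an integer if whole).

3's neighbors: 0 and 2 (k = 2).
Possible neighbor pairs: C(2,2) = 1. Edges among them: 0–2 → e = 1.
Clustering(3) = 1/1.

1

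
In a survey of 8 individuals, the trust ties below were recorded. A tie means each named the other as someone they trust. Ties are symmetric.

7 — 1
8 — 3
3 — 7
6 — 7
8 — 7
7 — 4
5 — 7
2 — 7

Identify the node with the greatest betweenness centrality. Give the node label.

Unnormalized betweenness of each node: 1:0, 2:0, 3:0, 4:0, 5:0, 6:0, 7:20, 8:0.
7 has the largest value, 20, making it the main broker — the node through which the most shortest paths run.

7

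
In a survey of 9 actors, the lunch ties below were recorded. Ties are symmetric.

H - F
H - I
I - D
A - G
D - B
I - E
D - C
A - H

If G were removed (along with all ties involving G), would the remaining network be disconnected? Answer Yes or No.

No

Even without G, every remaining node can still reach every other (the residual graph is connected), so G is not a cut vertex.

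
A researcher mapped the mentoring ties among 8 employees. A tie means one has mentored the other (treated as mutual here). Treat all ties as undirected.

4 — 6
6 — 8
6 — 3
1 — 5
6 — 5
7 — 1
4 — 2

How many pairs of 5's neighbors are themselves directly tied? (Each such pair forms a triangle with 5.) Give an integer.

0

5's neighbors are 1 and 6, but none of them are tied to each other, so no triangle contains 5.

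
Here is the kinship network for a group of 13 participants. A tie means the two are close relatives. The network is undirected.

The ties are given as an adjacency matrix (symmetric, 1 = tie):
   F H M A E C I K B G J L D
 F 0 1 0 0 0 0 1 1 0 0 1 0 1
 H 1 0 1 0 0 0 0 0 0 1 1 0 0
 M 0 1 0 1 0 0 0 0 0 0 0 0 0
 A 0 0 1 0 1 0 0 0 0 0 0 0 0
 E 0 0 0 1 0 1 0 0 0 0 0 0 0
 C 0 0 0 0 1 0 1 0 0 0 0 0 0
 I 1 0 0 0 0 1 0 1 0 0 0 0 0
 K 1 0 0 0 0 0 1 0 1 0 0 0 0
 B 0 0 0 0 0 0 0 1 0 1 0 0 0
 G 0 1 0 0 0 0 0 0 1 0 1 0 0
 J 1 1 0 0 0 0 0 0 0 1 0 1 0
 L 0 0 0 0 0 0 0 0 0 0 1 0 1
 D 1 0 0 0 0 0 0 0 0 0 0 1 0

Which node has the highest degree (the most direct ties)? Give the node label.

Degrees — A:2, B:2, C:2, D:2, E:2, F:5, G:3, H:4, I:3, J:4, K:3, L:2, M:2.
The maximum is 5, attained only by F.

F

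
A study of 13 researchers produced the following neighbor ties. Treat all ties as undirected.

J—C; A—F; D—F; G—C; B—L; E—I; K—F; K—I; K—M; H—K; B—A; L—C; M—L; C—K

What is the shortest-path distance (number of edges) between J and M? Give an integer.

3

One shortest route is J – C – L – M, which uses 3 edges, and at distance 2 from J we only reach {G, K, L}, which does not include M. So d(J,M) = 3.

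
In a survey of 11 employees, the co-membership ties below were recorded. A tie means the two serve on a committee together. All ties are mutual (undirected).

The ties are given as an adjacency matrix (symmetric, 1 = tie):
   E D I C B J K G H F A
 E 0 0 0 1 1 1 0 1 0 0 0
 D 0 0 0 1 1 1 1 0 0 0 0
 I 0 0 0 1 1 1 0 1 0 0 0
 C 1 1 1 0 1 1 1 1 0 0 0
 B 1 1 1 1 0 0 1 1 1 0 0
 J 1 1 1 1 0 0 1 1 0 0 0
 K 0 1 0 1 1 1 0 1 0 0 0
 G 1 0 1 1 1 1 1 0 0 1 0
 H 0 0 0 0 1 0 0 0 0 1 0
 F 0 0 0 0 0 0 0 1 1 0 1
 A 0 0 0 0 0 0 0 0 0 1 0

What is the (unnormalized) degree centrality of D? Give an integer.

4

D is directly tied to B, C, J, and K. That is 4 neighbors, so the degree of D is 4.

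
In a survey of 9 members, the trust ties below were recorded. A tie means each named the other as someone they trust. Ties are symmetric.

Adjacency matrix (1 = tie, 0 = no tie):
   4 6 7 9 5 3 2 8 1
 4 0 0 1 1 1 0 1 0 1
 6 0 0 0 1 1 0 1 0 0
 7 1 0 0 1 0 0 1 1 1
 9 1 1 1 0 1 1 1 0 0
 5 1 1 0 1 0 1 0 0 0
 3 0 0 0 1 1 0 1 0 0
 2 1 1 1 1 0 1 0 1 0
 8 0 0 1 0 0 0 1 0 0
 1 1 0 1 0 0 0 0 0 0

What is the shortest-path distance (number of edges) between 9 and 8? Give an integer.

One shortest route is 9 – 7 – 8, which uses 2 edges, and 9 and 8 are not directly tied, so nothing shorter exists. So d(9,8) = 2.

2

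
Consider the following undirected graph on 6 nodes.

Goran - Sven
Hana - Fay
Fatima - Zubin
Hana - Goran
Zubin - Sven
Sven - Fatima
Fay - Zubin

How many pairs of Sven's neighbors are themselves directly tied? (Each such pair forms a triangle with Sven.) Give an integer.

1

Sven's neighbors: Fatima, Goran, and Zubin.
Neighbor pairs that are themselves tied: Sven–Fatima–Zubin. Each forms one triangle with Sven, for 1 in total.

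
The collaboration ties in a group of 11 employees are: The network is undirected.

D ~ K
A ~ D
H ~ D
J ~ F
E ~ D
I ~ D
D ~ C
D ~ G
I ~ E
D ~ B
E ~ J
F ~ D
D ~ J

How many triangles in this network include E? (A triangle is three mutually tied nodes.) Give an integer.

E's neighbors: D, I, and J.
Neighbor pairs that are themselves tied: E–D–I; E–D–J. Each forms one triangle with E, for 2 in total.

2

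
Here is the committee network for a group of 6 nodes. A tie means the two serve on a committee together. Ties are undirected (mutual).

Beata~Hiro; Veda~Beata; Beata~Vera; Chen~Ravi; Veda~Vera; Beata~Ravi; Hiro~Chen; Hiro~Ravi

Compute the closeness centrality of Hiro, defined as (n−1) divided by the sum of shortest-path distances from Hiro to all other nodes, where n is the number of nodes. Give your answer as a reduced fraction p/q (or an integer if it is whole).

5/7

Distances from Hiro: Beata:1, Chen:1, Ravi:1, Veda:2, Vera:2. Sum = 7.
n = 6, so closeness = 5/7.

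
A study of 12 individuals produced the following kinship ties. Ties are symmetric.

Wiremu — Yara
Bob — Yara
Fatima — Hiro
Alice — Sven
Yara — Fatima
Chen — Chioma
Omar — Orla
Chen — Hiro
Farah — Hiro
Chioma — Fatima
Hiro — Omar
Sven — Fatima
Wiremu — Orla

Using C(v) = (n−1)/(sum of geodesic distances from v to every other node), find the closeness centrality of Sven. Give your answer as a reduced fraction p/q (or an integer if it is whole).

Distances from Sven: Alice:1, Bob:3, Chen:3, Chioma:2, Farah:3, Fatima:1, Hiro:2, Omar:3, Orla:4, Wiremu:3, Yara:2. Sum = 27.
n = 12, so closeness = 11/27.

11/27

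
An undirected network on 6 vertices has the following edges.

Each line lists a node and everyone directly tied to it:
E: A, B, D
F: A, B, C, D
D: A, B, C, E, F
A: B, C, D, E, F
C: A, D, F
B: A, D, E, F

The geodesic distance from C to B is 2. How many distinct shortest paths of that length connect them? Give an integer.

The shortest distance is 2. The length-2 paths are: C–A–B; C–D–B; C–F–B.
That gives 3 distinct shortest paths.

3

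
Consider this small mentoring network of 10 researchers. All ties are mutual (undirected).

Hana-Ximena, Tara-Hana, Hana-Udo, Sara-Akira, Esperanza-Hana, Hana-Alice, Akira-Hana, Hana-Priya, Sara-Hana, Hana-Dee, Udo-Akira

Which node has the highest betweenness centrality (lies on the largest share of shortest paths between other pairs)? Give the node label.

Unnormalized betweenness of each node: Akira:1/2, Alice:0, Dee:0, Esperanza:0, Hana:67/2, Priya:0, Sara:0, Tara:0, Udo:0, Ximena:0.
Hana has the largest value, 67/2, making it the main broker — the node through which the most shortest paths run.

Hana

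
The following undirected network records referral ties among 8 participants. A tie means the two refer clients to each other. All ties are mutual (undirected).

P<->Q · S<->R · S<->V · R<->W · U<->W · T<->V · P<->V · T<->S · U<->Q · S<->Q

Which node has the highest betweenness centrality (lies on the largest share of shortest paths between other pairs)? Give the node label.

S

Unnormalized betweenness of each node: P:1, Q:6, R:3, S:9, T:0, U:2, V:2, W:1.
S has the largest value, 9, making it the main broker — the node through which the most shortest paths run.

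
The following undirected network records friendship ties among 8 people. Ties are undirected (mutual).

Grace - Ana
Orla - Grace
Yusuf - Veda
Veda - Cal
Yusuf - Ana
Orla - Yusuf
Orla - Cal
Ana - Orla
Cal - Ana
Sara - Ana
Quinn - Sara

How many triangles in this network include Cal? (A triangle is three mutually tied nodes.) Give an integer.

1

Cal's neighbors: Ana, Orla, and Veda.
Neighbor pairs that are themselves tied: Cal–Ana–Orla. Each forms one triangle with Cal, for 1 in total.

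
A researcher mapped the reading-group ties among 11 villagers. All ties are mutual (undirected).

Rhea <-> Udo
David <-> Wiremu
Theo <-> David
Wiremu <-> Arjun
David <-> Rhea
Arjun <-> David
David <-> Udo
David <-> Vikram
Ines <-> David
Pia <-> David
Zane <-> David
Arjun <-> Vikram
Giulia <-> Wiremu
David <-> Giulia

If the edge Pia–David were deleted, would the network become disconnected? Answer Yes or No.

Yes

Without the Pia–David edge there is no alternate route between Pia and David, so the network disconnects. It is a bridge.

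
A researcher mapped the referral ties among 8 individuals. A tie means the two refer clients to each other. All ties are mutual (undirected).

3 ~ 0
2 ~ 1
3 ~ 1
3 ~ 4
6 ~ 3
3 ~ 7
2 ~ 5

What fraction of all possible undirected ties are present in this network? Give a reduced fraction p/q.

1/4

There are 7 edges and 8 nodes, so the maximum possible is C(8,2) = 28.
Density = 7/28 = 1/4.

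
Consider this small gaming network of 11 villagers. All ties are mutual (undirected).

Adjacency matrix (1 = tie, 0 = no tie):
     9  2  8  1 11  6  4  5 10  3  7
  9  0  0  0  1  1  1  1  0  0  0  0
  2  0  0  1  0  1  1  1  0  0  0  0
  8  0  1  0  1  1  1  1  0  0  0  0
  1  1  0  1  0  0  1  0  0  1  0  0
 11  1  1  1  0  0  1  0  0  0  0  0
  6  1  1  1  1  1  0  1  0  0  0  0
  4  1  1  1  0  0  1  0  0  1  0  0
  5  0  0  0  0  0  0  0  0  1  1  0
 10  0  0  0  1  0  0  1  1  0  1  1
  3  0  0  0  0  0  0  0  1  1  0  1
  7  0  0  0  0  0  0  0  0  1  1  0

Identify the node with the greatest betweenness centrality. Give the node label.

10

Unnormalized betweenness of each node: 1:223/28, 2:23/28, 3:1/2, 4:1081/84, 5:0, 6:257/84, 7:0, 8:52/21, 9:83/42, 10:87/4, 11:7/12.
10 has the largest value, 87/4, making it the main broker — the node through which the most shortest paths run.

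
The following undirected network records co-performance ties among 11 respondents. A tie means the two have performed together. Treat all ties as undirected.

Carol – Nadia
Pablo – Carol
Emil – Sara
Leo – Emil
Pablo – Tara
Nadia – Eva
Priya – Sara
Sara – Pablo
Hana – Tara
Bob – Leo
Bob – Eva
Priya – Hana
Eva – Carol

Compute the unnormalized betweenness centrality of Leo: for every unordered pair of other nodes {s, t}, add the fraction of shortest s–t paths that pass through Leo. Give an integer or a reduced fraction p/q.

5

Pairs whose geodesics pass through Leo — Bob–Hana: 1/2; Bob–Priya: 1; Bob–Sara: 1; Bob–Emil: 1; Eva–Emil: 1; Nadia–Emil: 1/2.
All other pairs contribute 0.
Summing the contributions gives betweenness(Leo) = 5.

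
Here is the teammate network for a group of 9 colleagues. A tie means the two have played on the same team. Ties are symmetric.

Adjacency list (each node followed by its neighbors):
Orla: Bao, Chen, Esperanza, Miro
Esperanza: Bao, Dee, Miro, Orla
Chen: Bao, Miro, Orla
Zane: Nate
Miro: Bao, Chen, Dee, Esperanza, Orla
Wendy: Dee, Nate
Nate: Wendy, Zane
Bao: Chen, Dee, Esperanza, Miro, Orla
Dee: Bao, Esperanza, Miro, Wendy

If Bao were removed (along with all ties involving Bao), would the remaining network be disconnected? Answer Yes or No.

Even without Bao, every remaining node can still reach every other (the residual graph is connected), so Bao is not a cut vertex.

No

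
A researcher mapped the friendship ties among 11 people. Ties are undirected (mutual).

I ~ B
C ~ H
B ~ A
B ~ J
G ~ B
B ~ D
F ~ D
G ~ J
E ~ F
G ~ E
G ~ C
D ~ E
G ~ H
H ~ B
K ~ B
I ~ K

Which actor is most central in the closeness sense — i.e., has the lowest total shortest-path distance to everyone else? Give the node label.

Farness (sum of distances to all others) for each node — A:22, B:13, C:23, D:18, E:20, F:24, G:15, H:18, I:21, J:19, K:21.
The smallest farness is 13, for B, so B has the highest closeness.

B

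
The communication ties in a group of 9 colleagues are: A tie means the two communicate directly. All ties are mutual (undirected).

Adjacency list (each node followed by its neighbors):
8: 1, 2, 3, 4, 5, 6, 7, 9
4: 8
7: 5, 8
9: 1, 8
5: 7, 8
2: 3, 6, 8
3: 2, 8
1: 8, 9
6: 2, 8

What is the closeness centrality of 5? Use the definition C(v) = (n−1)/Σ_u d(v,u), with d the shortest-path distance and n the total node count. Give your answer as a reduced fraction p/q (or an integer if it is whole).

Distances from 5: 1:2, 2:2, 3:2, 4:2, 6:2, 7:1, 8:1, 9:2. Sum = 14.
n = 9, so closeness = 8/14 = 4/7.

4/7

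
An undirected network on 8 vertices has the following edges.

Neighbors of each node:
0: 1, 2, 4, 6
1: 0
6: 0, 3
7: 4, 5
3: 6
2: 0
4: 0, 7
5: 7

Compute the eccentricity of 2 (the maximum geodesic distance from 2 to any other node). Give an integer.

Distances from 2: 0:1, 1:2, 3:3, 4:2, 5:4, 6:2, 7:3.
The largest is 4 (to 5), so the eccentricity of 2 is 4.

4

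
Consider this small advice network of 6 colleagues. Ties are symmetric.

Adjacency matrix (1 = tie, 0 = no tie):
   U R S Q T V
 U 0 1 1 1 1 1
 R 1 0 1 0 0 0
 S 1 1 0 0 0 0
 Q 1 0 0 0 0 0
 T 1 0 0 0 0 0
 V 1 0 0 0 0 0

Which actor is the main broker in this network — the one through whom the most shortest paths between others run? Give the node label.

U

Unnormalized betweenness of each node: Q:0, R:0, S:0, T:0, U:9, V:0.
U has the largest value, 9, making it the main broker — the node through which the most shortest paths run.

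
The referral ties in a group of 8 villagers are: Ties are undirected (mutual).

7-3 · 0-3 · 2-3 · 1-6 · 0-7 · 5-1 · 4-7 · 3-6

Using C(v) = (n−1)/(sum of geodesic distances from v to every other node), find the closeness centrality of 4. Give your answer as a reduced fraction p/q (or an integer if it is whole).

7/20

Distances from 4: 0:2, 1:4, 2:3, 3:2, 5:5, 6:3, 7:1. Sum = 20.
n = 8, so closeness = 7/20.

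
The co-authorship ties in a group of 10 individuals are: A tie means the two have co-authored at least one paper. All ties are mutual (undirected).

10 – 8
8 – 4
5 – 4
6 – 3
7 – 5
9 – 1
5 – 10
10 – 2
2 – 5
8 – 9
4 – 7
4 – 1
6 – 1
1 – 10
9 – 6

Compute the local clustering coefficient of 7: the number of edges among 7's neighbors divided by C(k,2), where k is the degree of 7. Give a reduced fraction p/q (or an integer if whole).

7's neighbors: 4 and 5 (k = 2).
Possible neighbor pairs: C(2,2) = 1. Edges among them: 4–5 → e = 1.
Clustering(7) = 1/1.

1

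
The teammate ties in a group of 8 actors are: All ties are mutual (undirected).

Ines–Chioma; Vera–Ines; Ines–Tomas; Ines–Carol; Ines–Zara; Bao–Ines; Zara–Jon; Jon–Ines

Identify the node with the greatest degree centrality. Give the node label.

Ines

Degrees — Bao:1, Carol:1, Chioma:1, Ines:7, Jon:2, Tomas:1, Vera:1, Zara:2.
The maximum is 7, attained only by Ines.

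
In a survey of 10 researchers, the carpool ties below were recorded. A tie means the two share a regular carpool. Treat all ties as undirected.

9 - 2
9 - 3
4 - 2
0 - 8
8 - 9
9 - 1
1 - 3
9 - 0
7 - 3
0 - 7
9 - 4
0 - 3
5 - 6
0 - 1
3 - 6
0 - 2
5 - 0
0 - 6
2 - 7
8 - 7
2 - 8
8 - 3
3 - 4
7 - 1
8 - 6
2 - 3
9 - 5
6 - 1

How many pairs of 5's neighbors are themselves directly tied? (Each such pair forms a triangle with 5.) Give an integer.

2

5's neighbors: 0, 6, and 9.
Neighbor pairs that are themselves tied: 5–0–6; 5–0–9. Each forms one triangle with 5, for 2 in total.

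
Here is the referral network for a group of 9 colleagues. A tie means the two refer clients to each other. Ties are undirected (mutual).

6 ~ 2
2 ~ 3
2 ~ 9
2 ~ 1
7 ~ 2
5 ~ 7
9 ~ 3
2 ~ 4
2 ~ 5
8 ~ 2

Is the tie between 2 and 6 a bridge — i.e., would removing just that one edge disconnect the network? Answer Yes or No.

Without the 2–6 edge there is no alternate route between 2 and 6, so the network disconnects. It is a bridge.

Yes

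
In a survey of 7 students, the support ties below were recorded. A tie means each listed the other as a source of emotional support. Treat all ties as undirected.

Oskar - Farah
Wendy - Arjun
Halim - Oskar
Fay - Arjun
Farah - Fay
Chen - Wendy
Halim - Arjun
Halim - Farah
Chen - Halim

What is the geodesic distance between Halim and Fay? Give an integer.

2

One shortest route is Halim – Farah – Fay, which uses 2 edges, and Halim and Fay are not directly tied, so nothing shorter exists. So d(Halim,Fay) = 2.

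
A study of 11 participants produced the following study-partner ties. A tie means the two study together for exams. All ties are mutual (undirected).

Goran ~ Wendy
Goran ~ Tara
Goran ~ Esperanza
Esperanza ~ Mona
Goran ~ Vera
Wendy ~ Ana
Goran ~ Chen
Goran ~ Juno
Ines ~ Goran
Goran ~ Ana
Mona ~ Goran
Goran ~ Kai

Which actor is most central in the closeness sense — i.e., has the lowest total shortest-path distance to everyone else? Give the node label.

Goran

Farness (sum of distances to all others) for each node — Ana:18, Chen:19, Esperanza:18, Goran:10, Ines:19, Juno:19, Kai:19, Mona:18, Tara:19, Vera:19, Wendy:18.
The smallest farness is 10, for Goran, so Goran has the highest closeness.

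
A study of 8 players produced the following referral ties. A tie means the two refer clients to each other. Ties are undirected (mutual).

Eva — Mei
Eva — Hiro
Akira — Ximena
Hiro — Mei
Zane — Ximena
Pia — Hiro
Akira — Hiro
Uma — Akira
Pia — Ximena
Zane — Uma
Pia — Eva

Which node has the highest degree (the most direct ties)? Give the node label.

Degrees — Akira:3, Eva:3, Hiro:4, Mei:2, Pia:3, Uma:2, Ximena:3, Zane:2.
The maximum is 4, attained only by Hiro.

Hiro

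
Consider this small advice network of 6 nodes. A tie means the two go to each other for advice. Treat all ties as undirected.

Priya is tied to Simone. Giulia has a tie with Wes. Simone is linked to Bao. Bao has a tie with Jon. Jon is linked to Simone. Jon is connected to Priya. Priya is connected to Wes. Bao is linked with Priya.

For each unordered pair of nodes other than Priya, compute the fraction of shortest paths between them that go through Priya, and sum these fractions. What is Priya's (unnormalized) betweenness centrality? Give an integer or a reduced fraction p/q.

Pairs whose geodesics pass through Priya — Giulia–Jon: 1; Giulia–Simone: 1; Giulia–Bao: 1; Wes–Jon: 1; Wes–Simone: 1; Wes–Bao: 1.
All other pairs contribute 0.
Summing the contributions gives betweenness(Priya) = 6.

6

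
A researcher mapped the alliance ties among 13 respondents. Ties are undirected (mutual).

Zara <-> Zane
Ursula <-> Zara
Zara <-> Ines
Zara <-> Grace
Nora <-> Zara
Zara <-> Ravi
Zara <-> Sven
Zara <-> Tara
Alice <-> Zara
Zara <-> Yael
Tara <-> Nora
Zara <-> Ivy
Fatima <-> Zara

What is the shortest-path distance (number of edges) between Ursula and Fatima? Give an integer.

2

One shortest route is Ursula – Zara – Fatima, which uses 2 edges, and Ursula and Fatima are not directly tied, so nothing shorter exists. So d(Ursula,Fatima) = 2.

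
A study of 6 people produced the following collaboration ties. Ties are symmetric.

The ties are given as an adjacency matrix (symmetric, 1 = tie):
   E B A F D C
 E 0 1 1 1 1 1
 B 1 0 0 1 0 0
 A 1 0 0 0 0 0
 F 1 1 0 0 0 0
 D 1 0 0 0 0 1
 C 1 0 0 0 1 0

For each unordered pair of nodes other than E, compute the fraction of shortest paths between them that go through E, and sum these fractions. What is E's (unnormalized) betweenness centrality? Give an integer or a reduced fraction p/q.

8

Pairs whose geodesics pass through E — B–A: 1; B–D: 1; B–C: 1; A–F: 1; A–D: 1; A–C: 1; F–D: 1; F–C: 1.
All other pairs contribute 0.
Summing the contributions gives betweenness(E) = 8.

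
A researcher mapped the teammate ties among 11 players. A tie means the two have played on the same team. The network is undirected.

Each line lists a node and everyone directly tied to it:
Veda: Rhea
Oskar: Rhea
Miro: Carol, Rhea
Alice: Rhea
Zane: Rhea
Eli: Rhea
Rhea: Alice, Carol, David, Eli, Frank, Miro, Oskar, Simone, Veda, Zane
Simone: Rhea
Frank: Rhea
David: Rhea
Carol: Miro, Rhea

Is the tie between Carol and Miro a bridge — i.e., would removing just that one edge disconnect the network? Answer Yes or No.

Even without that edge, Carol still reaches Miro via Carol – Rhea – Miro, so the network stays connected. Not a bridge.

No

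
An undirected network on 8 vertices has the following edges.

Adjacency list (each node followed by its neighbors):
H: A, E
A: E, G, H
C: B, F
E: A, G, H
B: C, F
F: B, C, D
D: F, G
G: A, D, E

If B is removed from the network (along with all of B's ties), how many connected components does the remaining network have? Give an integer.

B's neighbors (C and F) remain reachable from one another through other ties, so the rest of the network stays in one piece.

1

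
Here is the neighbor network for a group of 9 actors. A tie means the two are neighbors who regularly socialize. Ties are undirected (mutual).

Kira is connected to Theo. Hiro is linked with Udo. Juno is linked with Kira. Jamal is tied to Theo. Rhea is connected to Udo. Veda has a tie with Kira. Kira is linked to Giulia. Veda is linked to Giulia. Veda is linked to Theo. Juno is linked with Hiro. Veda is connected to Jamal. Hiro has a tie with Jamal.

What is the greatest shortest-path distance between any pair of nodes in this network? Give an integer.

5

Eccentricity of each node (its greatest distance to any other): Giulia:5, Hiro:3, Jamal:3, Juno:3, Kira:4, Rhea:5, Theo:4, Udo:4, Veda:4.
The maximum eccentricity is 5, realized for instance by the pair Rhea–Giulia via Rhea – Udo – Hiro – Jamal – Veda – Giulia. So the diameter is 5.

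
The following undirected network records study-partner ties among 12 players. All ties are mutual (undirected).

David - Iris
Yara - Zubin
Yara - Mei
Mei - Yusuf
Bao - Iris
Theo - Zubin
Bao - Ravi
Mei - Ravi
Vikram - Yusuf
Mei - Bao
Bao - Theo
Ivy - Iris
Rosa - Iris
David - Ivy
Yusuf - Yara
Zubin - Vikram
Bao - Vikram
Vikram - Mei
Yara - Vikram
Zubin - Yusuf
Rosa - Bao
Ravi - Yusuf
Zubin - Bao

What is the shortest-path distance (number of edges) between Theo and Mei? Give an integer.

2

One shortest route is Theo – Bao – Mei, which uses 2 edges, and Theo and Mei are not directly tied, so nothing shorter exists. So d(Theo,Mei) = 2.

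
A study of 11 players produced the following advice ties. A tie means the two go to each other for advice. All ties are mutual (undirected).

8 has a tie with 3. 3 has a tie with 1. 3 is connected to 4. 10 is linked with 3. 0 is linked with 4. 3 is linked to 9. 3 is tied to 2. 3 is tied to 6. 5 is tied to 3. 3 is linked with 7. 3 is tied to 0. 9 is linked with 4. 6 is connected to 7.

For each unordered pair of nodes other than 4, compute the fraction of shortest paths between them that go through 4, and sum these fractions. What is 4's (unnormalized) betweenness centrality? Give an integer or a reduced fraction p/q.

1/2

Pairs whose geodesics pass through 4 — 0–9: 1/2.
All other pairs contribute 0.
Summing the contributions gives betweenness(4) = 1/2.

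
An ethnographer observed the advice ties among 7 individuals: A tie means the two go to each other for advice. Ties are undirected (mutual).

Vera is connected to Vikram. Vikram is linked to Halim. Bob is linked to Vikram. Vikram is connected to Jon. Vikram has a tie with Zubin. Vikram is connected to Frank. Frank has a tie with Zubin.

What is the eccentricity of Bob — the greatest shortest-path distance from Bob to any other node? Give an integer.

Distances from Bob: Frank:2, Halim:2, Jon:2, Vera:2, Vikram:1, Zubin:2.
The largest is 2 (to Zubin, Jon, Frank, Vera, and Halim), so the eccentricity of Bob is 2.

2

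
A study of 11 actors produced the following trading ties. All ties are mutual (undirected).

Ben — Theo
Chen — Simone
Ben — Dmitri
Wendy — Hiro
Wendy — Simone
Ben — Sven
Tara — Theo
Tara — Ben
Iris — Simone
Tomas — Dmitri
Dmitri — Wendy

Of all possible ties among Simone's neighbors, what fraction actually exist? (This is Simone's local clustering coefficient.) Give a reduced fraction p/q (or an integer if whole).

0

Simone's neighbors: Chen, Iris, and Wendy (k = 3).
Possible neighbor pairs: C(3,2) = 3. Edges among them: none → e = 0.
Clustering(Simone) = 0/3 = 0.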